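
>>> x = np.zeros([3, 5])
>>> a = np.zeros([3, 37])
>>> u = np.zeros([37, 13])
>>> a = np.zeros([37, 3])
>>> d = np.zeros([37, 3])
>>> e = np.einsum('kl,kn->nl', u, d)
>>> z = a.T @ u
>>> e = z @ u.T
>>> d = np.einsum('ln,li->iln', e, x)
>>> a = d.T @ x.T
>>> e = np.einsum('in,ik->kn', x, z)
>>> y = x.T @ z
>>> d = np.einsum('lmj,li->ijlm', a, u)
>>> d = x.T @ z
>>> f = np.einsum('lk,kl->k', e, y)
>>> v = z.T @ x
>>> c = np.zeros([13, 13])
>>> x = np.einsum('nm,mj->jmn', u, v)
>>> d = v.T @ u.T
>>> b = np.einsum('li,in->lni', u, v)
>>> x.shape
(5, 13, 37)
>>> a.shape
(37, 3, 3)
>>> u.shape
(37, 13)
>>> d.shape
(5, 37)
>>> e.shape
(13, 5)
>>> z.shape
(3, 13)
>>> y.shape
(5, 13)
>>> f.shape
(5,)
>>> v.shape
(13, 5)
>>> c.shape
(13, 13)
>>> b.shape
(37, 5, 13)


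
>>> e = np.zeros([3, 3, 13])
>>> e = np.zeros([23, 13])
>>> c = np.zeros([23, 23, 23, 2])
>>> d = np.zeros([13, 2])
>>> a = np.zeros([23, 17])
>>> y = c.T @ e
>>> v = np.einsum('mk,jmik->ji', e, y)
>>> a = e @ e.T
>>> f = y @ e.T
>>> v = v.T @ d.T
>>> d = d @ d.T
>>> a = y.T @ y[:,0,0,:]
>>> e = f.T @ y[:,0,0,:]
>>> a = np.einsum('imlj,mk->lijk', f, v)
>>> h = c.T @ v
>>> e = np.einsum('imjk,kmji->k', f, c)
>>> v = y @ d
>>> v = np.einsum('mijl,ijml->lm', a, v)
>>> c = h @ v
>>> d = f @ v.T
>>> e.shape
(23,)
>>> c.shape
(2, 23, 23, 23)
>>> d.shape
(2, 23, 23, 13)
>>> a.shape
(23, 2, 23, 13)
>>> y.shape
(2, 23, 23, 13)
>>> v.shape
(13, 23)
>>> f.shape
(2, 23, 23, 23)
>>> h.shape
(2, 23, 23, 13)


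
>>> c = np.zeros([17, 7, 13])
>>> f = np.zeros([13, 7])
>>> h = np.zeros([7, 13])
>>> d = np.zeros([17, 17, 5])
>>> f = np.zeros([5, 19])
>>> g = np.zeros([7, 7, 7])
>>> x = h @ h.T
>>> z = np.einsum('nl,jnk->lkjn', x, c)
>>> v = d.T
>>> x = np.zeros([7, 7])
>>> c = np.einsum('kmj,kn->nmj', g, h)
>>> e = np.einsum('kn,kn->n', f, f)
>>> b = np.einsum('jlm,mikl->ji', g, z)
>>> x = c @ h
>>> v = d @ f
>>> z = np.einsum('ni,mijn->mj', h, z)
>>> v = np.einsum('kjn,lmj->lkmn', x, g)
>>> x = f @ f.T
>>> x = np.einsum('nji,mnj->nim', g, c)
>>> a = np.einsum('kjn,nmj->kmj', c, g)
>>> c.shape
(13, 7, 7)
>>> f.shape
(5, 19)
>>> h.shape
(7, 13)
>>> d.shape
(17, 17, 5)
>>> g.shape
(7, 7, 7)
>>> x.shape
(7, 7, 13)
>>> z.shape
(7, 17)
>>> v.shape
(7, 13, 7, 13)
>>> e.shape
(19,)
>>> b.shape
(7, 13)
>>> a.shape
(13, 7, 7)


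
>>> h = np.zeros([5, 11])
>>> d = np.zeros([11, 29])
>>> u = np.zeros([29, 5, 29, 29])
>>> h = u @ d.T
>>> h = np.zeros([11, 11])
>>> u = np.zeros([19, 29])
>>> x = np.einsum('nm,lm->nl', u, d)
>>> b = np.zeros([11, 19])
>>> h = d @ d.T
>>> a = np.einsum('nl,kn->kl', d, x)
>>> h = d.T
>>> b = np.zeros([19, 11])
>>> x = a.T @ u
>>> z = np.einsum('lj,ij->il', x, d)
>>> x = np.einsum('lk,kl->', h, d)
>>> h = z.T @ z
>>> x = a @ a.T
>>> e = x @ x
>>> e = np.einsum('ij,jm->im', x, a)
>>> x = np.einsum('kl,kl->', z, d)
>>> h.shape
(29, 29)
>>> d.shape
(11, 29)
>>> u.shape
(19, 29)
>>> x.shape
()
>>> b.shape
(19, 11)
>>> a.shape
(19, 29)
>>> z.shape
(11, 29)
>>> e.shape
(19, 29)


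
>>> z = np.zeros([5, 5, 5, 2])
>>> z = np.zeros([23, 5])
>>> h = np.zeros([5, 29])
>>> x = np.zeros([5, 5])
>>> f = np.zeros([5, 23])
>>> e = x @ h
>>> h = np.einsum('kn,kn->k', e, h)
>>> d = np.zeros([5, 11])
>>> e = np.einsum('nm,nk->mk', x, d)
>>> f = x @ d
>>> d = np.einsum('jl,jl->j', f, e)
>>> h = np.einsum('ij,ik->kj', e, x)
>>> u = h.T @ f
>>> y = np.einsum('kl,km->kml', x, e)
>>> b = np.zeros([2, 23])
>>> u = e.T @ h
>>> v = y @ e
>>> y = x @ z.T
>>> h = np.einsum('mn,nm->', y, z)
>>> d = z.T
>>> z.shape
(23, 5)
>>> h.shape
()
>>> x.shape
(5, 5)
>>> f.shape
(5, 11)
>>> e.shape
(5, 11)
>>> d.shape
(5, 23)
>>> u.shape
(11, 11)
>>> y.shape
(5, 23)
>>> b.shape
(2, 23)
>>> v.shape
(5, 11, 11)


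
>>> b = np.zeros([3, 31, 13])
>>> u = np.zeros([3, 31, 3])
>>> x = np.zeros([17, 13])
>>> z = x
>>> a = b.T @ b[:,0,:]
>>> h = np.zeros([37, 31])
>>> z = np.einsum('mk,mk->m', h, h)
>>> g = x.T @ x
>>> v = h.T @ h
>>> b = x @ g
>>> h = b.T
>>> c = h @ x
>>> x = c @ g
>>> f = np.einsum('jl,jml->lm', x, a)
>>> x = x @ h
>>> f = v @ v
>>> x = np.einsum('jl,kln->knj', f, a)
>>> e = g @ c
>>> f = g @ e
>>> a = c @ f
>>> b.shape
(17, 13)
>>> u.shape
(3, 31, 3)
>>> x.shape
(13, 13, 31)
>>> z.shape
(37,)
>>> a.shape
(13, 13)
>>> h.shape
(13, 17)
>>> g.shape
(13, 13)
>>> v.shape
(31, 31)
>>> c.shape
(13, 13)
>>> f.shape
(13, 13)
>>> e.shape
(13, 13)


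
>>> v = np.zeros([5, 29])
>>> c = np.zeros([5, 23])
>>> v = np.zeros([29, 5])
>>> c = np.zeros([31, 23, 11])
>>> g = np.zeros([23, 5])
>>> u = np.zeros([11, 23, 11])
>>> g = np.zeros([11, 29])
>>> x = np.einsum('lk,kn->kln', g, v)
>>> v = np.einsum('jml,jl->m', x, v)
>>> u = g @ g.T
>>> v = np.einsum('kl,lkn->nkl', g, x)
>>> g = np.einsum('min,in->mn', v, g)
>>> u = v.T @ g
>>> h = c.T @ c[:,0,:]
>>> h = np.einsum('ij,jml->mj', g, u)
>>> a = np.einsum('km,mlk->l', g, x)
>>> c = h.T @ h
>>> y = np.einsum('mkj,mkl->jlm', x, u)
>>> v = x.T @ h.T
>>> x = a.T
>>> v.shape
(5, 11, 11)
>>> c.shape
(29, 29)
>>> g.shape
(5, 29)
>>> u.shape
(29, 11, 29)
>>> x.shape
(11,)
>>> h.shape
(11, 29)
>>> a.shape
(11,)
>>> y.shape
(5, 29, 29)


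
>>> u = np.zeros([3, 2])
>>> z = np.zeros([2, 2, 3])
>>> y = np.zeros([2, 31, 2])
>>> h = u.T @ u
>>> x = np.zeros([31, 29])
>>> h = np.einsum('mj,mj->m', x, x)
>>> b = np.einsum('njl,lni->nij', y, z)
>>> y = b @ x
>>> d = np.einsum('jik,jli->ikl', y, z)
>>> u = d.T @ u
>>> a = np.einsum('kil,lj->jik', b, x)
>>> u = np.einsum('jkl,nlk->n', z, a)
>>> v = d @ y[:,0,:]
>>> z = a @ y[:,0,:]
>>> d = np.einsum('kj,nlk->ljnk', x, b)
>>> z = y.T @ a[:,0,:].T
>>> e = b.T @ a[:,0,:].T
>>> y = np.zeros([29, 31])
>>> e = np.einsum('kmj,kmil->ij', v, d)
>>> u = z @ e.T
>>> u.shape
(29, 3, 2)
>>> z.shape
(29, 3, 29)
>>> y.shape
(29, 31)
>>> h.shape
(31,)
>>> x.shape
(31, 29)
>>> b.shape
(2, 3, 31)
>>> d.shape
(3, 29, 2, 31)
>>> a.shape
(29, 3, 2)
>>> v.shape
(3, 29, 29)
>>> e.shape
(2, 29)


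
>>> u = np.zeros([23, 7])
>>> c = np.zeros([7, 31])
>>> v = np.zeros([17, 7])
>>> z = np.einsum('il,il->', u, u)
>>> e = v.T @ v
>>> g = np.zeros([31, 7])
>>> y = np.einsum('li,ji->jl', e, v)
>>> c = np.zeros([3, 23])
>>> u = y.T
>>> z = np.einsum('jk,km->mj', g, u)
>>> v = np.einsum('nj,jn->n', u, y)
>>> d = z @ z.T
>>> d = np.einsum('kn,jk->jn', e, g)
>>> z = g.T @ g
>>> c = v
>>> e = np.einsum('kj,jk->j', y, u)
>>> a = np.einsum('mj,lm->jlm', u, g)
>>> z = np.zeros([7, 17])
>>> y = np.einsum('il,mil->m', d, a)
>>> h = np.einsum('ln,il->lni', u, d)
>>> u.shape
(7, 17)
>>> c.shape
(7,)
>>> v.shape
(7,)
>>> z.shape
(7, 17)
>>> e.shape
(7,)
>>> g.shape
(31, 7)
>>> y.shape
(17,)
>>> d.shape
(31, 7)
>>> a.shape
(17, 31, 7)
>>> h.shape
(7, 17, 31)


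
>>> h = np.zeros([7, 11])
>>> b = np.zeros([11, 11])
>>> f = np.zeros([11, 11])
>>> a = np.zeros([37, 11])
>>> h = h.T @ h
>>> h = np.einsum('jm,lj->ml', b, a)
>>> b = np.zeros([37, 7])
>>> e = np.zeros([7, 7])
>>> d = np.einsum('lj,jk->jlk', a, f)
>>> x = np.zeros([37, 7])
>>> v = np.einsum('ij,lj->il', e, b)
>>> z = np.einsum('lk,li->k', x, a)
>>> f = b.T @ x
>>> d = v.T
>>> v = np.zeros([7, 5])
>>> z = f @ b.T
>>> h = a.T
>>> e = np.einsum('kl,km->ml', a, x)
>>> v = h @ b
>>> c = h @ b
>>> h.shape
(11, 37)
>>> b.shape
(37, 7)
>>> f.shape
(7, 7)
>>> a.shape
(37, 11)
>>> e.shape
(7, 11)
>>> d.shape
(37, 7)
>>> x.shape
(37, 7)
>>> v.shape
(11, 7)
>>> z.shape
(7, 37)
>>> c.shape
(11, 7)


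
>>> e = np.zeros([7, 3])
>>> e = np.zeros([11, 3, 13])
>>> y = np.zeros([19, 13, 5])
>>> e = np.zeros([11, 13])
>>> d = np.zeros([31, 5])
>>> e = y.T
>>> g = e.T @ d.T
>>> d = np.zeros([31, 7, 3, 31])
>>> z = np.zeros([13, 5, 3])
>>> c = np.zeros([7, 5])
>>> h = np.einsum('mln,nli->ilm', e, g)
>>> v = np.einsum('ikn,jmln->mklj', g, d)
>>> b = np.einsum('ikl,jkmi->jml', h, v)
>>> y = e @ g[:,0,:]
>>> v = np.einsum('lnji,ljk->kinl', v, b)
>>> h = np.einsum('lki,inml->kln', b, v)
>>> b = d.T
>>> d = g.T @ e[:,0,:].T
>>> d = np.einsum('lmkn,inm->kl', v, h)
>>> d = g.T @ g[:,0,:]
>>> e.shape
(5, 13, 19)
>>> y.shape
(5, 13, 31)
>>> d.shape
(31, 13, 31)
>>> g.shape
(19, 13, 31)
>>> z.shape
(13, 5, 3)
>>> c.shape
(7, 5)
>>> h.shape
(3, 7, 31)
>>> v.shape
(5, 31, 13, 7)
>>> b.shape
(31, 3, 7, 31)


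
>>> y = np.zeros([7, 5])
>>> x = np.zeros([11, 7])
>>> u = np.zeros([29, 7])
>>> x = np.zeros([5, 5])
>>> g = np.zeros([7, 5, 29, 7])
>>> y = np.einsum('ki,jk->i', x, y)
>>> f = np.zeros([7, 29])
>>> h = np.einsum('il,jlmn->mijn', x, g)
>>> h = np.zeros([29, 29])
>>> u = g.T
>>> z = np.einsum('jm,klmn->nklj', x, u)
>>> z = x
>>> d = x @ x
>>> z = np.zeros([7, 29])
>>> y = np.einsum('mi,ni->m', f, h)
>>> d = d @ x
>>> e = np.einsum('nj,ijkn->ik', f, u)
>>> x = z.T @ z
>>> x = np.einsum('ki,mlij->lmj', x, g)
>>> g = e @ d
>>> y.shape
(7,)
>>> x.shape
(5, 7, 7)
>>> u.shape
(7, 29, 5, 7)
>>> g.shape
(7, 5)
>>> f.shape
(7, 29)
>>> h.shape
(29, 29)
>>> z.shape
(7, 29)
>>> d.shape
(5, 5)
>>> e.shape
(7, 5)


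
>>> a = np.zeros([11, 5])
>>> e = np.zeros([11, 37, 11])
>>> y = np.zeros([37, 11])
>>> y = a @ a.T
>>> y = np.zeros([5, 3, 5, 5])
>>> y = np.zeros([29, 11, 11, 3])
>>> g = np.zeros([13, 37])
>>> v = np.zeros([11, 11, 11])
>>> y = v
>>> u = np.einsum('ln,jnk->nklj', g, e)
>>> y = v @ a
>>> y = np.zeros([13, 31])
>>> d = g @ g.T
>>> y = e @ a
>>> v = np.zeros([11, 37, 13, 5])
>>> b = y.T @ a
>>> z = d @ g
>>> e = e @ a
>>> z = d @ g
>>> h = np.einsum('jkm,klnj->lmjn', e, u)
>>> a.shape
(11, 5)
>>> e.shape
(11, 37, 5)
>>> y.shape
(11, 37, 5)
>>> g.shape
(13, 37)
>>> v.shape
(11, 37, 13, 5)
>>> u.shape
(37, 11, 13, 11)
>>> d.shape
(13, 13)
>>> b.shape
(5, 37, 5)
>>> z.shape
(13, 37)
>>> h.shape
(11, 5, 11, 13)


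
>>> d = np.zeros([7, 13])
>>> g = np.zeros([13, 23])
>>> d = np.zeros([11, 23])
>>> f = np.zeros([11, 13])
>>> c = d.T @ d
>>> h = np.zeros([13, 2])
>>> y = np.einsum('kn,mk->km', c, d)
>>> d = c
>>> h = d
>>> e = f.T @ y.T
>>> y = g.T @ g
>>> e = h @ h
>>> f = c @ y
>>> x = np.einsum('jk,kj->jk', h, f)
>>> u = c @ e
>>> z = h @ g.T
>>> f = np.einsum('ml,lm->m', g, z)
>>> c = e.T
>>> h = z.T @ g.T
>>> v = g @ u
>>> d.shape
(23, 23)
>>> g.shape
(13, 23)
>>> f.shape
(13,)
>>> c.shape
(23, 23)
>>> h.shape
(13, 13)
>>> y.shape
(23, 23)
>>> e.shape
(23, 23)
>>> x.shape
(23, 23)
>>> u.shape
(23, 23)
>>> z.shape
(23, 13)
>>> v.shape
(13, 23)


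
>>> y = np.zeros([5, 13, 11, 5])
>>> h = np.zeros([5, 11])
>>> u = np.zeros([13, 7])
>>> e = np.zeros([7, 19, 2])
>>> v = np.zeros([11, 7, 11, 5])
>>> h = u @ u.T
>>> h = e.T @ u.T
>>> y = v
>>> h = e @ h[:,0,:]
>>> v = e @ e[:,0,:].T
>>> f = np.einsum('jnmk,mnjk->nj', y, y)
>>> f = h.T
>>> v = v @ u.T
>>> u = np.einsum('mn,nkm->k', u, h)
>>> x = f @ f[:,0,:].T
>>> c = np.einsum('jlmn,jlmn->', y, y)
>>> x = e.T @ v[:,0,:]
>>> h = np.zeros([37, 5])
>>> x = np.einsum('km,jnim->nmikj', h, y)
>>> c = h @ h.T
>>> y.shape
(11, 7, 11, 5)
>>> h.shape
(37, 5)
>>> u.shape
(19,)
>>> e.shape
(7, 19, 2)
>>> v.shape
(7, 19, 13)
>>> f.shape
(13, 19, 7)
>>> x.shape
(7, 5, 11, 37, 11)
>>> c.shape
(37, 37)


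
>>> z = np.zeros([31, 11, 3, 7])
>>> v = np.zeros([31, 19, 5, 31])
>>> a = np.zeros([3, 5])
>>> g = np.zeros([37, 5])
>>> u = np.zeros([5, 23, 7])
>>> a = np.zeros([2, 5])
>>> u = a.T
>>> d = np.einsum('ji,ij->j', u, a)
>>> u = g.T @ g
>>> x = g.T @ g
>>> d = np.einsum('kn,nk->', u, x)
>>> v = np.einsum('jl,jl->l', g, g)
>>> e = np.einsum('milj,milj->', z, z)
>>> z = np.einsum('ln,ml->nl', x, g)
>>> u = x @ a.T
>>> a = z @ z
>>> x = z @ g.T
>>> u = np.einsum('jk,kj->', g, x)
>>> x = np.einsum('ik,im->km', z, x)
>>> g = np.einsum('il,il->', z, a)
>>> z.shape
(5, 5)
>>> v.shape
(5,)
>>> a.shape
(5, 5)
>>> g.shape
()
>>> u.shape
()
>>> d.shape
()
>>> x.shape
(5, 37)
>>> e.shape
()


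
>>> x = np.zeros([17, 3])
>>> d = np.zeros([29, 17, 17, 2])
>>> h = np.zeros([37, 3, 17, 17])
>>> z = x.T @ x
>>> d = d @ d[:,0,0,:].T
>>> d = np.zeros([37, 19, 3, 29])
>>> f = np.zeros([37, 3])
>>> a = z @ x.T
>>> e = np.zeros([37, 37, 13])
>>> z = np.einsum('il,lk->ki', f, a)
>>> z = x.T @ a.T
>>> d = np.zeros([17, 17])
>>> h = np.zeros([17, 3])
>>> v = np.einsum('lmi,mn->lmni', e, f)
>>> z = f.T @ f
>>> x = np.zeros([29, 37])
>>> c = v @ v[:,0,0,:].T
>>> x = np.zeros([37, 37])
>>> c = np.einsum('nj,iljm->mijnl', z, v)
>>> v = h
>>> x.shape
(37, 37)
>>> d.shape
(17, 17)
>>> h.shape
(17, 3)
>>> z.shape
(3, 3)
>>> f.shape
(37, 3)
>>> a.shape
(3, 17)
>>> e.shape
(37, 37, 13)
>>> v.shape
(17, 3)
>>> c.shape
(13, 37, 3, 3, 37)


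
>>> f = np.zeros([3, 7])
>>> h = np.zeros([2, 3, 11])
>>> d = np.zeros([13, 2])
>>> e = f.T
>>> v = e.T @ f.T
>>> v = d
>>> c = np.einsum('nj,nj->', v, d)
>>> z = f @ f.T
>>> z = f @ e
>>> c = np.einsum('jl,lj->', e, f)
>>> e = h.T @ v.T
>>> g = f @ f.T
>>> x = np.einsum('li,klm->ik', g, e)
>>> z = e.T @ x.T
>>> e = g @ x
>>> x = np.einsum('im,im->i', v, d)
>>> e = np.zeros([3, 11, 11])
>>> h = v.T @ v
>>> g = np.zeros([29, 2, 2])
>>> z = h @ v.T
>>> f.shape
(3, 7)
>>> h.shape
(2, 2)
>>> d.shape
(13, 2)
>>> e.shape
(3, 11, 11)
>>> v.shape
(13, 2)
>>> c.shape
()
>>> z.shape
(2, 13)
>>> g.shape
(29, 2, 2)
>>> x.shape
(13,)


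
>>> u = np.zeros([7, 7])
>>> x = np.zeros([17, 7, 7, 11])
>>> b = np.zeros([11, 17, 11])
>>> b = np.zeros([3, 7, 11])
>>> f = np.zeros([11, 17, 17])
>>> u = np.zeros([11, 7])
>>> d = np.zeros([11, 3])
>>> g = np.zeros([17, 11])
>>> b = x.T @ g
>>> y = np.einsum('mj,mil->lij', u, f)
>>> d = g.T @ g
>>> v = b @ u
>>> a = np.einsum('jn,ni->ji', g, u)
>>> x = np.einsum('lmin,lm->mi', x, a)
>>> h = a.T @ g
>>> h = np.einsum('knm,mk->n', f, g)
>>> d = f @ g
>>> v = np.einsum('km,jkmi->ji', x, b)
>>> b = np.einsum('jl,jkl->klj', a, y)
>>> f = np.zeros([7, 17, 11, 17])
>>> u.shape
(11, 7)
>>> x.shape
(7, 7)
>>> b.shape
(17, 7, 17)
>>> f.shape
(7, 17, 11, 17)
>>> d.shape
(11, 17, 11)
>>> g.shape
(17, 11)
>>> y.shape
(17, 17, 7)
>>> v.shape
(11, 11)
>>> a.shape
(17, 7)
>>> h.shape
(17,)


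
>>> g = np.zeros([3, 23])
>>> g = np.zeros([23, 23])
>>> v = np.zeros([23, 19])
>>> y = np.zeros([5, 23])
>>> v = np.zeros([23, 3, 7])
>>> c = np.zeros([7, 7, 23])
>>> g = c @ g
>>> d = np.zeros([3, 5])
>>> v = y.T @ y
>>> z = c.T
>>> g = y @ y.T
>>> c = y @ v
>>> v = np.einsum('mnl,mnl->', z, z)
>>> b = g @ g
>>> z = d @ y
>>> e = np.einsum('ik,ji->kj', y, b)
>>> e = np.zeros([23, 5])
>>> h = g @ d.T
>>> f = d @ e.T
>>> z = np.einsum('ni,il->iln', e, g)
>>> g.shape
(5, 5)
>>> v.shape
()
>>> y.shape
(5, 23)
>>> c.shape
(5, 23)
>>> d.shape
(3, 5)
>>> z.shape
(5, 5, 23)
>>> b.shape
(5, 5)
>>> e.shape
(23, 5)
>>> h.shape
(5, 3)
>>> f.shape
(3, 23)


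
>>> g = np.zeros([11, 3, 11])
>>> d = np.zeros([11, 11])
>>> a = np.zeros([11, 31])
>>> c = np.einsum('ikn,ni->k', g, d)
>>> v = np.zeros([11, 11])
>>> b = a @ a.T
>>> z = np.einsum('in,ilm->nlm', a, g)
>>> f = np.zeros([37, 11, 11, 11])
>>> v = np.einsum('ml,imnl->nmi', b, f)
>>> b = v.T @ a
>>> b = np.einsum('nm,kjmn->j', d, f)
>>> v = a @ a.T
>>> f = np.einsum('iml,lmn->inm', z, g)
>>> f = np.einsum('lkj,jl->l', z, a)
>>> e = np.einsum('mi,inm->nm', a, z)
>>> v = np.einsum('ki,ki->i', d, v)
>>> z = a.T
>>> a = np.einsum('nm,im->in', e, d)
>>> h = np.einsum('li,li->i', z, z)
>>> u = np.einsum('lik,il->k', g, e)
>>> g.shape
(11, 3, 11)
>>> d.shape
(11, 11)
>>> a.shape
(11, 3)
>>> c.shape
(3,)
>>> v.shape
(11,)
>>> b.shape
(11,)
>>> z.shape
(31, 11)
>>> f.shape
(31,)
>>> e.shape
(3, 11)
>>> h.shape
(11,)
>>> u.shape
(11,)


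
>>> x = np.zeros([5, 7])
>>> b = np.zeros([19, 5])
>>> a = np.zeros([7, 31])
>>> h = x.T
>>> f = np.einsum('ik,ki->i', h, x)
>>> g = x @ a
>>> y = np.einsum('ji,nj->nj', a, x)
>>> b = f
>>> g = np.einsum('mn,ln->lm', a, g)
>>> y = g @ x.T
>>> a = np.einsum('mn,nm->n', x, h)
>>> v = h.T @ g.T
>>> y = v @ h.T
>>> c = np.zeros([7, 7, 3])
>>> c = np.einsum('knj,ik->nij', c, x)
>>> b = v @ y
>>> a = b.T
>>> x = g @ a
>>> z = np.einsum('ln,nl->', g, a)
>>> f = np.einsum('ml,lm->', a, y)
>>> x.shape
(5, 5)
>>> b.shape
(5, 7)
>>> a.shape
(7, 5)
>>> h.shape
(7, 5)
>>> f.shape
()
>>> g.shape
(5, 7)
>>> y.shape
(5, 7)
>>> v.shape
(5, 5)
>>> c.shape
(7, 5, 3)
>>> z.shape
()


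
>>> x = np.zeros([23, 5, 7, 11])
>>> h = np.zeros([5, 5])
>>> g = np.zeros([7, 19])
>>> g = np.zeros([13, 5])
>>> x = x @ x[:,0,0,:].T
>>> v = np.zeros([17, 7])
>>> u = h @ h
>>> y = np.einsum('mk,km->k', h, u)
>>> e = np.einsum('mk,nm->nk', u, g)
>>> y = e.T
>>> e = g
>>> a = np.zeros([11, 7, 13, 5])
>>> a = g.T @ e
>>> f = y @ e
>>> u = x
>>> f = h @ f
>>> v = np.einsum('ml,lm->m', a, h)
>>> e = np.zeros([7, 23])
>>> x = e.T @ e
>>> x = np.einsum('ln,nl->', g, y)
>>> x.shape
()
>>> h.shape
(5, 5)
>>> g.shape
(13, 5)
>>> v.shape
(5,)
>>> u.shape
(23, 5, 7, 23)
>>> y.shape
(5, 13)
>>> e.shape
(7, 23)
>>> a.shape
(5, 5)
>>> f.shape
(5, 5)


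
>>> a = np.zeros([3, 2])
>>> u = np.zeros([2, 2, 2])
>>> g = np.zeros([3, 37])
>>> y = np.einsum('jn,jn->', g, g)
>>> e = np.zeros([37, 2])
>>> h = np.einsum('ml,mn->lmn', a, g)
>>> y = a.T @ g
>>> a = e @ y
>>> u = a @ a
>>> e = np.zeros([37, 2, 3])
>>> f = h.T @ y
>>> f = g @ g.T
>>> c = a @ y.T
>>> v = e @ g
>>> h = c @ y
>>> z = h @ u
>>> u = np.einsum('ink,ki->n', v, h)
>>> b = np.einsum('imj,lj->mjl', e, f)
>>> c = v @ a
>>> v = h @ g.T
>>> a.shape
(37, 37)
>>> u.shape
(2,)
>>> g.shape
(3, 37)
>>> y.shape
(2, 37)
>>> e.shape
(37, 2, 3)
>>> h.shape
(37, 37)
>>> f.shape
(3, 3)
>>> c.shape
(37, 2, 37)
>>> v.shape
(37, 3)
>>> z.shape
(37, 37)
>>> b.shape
(2, 3, 3)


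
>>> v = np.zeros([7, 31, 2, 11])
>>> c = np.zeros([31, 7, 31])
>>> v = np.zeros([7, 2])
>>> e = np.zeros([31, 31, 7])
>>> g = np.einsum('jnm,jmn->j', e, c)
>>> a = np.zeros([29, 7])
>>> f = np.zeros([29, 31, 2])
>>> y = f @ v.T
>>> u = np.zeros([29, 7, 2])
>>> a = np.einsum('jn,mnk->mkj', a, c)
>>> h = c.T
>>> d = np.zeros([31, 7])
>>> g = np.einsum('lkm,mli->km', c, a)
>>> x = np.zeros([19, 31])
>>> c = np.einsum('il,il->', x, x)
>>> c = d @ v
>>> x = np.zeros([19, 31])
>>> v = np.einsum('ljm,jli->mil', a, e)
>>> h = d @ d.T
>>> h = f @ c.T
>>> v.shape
(29, 7, 31)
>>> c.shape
(31, 2)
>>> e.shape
(31, 31, 7)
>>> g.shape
(7, 31)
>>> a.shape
(31, 31, 29)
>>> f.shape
(29, 31, 2)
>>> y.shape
(29, 31, 7)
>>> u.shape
(29, 7, 2)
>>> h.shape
(29, 31, 31)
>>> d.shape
(31, 7)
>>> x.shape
(19, 31)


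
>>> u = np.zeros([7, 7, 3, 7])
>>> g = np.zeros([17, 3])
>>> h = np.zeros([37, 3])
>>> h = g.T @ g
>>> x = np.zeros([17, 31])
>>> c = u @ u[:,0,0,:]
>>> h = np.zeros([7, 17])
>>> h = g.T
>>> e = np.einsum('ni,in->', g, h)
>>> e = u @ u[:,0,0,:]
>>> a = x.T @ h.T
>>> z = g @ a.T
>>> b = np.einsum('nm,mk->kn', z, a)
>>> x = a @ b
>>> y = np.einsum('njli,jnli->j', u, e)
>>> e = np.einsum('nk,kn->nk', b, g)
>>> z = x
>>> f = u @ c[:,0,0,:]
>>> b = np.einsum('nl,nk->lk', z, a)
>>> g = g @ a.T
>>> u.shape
(7, 7, 3, 7)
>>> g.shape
(17, 31)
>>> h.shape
(3, 17)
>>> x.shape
(31, 17)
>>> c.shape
(7, 7, 3, 7)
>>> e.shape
(3, 17)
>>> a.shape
(31, 3)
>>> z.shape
(31, 17)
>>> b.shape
(17, 3)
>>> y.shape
(7,)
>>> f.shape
(7, 7, 3, 7)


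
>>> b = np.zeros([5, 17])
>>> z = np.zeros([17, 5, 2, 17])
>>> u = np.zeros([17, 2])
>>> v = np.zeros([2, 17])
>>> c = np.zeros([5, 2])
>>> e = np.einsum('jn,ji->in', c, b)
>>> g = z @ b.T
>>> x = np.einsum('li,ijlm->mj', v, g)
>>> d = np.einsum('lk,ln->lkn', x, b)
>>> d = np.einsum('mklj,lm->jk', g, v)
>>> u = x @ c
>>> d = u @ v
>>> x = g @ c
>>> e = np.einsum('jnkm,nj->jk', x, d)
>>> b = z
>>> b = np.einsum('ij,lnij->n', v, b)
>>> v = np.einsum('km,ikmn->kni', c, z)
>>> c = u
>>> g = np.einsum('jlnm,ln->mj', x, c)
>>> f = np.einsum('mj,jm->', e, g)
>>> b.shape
(5,)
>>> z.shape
(17, 5, 2, 17)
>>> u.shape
(5, 2)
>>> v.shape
(5, 17, 17)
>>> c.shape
(5, 2)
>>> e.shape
(17, 2)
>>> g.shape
(2, 17)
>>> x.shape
(17, 5, 2, 2)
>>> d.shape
(5, 17)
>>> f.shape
()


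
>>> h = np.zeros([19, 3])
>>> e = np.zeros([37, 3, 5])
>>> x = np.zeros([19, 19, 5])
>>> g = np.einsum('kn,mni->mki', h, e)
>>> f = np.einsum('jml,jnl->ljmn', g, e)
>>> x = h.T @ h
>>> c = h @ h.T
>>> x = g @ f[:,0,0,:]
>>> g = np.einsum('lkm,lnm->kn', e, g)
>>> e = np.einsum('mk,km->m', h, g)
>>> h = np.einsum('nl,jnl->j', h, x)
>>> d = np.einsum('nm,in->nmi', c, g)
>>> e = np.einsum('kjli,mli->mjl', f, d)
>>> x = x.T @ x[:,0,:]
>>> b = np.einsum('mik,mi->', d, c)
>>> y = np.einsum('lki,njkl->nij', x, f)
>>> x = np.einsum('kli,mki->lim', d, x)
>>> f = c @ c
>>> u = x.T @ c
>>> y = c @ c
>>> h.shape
(37,)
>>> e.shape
(19, 37, 19)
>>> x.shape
(19, 3, 3)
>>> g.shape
(3, 19)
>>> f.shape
(19, 19)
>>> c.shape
(19, 19)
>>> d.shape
(19, 19, 3)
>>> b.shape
()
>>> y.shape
(19, 19)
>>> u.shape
(3, 3, 19)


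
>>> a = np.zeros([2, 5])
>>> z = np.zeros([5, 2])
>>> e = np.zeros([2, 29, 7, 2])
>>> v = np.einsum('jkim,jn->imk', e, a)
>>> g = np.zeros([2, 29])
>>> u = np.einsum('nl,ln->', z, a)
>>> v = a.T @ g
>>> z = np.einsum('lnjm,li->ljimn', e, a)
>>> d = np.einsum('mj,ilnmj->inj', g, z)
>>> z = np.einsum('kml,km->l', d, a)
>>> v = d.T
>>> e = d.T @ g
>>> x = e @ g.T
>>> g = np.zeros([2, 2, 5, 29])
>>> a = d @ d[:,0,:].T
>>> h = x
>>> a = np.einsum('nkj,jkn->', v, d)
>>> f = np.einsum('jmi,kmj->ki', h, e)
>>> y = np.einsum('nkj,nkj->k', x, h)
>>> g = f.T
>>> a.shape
()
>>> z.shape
(29,)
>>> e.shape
(29, 5, 29)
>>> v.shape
(29, 5, 2)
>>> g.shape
(2, 29)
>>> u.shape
()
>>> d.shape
(2, 5, 29)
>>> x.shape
(29, 5, 2)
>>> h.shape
(29, 5, 2)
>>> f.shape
(29, 2)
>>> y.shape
(5,)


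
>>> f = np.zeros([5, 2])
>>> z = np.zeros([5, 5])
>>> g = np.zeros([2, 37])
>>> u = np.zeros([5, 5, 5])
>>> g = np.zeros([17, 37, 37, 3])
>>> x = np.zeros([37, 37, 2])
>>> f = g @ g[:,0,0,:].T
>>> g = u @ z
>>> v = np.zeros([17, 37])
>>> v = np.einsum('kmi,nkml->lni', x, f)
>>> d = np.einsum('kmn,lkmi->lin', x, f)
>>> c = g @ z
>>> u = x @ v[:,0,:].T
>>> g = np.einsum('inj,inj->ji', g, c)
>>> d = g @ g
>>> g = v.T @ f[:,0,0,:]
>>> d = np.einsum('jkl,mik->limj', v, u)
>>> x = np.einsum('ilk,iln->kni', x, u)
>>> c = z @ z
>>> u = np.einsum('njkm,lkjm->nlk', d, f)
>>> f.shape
(17, 37, 37, 17)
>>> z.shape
(5, 5)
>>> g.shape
(2, 17, 17)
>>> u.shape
(2, 17, 37)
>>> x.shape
(2, 17, 37)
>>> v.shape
(17, 17, 2)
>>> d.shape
(2, 37, 37, 17)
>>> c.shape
(5, 5)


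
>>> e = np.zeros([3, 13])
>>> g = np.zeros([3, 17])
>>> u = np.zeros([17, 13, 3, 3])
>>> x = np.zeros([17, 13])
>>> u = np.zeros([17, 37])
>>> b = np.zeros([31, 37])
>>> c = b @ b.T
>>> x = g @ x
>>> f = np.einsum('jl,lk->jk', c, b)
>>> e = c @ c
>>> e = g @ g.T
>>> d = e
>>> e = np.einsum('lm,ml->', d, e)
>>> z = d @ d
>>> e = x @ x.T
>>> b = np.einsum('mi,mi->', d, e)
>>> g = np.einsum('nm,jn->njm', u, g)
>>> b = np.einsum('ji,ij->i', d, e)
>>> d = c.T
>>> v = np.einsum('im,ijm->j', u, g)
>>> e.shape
(3, 3)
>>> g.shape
(17, 3, 37)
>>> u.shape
(17, 37)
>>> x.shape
(3, 13)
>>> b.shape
(3,)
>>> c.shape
(31, 31)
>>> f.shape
(31, 37)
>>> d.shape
(31, 31)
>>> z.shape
(3, 3)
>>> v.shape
(3,)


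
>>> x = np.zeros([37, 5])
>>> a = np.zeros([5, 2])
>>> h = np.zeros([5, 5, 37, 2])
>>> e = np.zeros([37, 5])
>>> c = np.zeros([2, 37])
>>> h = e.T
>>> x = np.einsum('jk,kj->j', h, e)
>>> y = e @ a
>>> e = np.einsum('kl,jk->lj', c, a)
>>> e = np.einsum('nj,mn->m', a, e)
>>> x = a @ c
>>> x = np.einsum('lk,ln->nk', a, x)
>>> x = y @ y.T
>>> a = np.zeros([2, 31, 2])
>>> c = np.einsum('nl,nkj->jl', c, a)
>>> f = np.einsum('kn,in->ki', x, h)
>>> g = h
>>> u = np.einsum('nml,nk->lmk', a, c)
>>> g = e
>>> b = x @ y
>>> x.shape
(37, 37)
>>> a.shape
(2, 31, 2)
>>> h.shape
(5, 37)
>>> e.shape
(37,)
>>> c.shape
(2, 37)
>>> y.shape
(37, 2)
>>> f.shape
(37, 5)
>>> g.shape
(37,)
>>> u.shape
(2, 31, 37)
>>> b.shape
(37, 2)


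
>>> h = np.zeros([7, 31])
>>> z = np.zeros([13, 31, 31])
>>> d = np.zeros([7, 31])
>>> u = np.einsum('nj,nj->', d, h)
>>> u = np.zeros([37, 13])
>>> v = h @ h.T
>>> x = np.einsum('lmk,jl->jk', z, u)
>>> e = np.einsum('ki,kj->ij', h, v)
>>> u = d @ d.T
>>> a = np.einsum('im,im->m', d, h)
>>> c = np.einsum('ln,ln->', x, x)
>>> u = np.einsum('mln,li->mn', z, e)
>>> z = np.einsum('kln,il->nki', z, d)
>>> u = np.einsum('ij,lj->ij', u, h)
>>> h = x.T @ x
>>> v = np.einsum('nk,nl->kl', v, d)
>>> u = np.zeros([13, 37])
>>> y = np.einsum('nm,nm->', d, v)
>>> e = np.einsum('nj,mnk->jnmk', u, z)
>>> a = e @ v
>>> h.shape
(31, 31)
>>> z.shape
(31, 13, 7)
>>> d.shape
(7, 31)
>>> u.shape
(13, 37)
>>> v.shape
(7, 31)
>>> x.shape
(37, 31)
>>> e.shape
(37, 13, 31, 7)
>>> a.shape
(37, 13, 31, 31)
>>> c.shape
()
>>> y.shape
()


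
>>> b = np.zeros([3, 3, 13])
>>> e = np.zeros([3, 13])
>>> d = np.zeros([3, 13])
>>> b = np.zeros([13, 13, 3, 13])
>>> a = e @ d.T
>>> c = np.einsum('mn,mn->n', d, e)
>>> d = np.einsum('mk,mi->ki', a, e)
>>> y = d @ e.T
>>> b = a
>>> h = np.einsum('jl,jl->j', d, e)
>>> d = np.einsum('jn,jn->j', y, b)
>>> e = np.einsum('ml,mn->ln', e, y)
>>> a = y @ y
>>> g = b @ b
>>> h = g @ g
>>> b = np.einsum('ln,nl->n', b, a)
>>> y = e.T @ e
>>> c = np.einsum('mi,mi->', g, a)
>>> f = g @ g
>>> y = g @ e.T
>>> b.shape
(3,)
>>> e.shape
(13, 3)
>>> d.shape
(3,)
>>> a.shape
(3, 3)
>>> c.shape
()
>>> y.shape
(3, 13)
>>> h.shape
(3, 3)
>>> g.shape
(3, 3)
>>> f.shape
(3, 3)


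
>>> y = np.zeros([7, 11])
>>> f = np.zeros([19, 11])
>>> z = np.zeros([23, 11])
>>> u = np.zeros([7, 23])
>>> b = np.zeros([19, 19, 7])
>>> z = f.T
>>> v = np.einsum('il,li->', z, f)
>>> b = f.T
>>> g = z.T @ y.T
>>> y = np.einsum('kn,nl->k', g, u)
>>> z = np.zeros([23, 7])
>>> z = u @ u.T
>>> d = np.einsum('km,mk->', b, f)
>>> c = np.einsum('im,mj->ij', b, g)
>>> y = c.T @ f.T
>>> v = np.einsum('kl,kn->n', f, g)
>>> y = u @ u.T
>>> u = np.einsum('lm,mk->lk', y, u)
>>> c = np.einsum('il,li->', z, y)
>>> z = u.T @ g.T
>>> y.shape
(7, 7)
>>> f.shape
(19, 11)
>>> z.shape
(23, 19)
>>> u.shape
(7, 23)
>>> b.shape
(11, 19)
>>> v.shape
(7,)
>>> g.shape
(19, 7)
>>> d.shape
()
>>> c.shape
()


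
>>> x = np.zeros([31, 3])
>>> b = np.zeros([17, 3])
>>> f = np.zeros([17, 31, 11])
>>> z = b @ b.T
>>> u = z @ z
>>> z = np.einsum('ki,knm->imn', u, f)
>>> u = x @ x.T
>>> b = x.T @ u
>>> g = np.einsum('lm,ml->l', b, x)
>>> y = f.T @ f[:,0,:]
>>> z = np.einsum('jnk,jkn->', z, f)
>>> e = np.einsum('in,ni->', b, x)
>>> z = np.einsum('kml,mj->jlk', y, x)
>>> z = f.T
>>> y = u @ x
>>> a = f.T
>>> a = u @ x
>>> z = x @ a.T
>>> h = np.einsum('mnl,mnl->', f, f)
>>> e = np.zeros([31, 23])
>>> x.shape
(31, 3)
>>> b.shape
(3, 31)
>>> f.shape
(17, 31, 11)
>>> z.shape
(31, 31)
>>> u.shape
(31, 31)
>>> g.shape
(3,)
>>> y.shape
(31, 3)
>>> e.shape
(31, 23)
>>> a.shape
(31, 3)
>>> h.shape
()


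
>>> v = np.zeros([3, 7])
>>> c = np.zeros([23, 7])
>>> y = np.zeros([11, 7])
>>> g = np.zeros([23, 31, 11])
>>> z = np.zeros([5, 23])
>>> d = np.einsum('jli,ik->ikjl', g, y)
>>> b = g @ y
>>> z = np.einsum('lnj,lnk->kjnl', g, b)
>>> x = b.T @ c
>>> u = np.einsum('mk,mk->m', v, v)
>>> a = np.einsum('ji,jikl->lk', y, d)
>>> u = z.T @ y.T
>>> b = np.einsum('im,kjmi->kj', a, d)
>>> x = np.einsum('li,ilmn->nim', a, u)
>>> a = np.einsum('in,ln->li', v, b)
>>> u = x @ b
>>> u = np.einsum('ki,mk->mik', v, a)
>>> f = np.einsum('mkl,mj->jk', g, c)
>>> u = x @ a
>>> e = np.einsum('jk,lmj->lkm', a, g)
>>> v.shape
(3, 7)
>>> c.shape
(23, 7)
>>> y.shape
(11, 7)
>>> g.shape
(23, 31, 11)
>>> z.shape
(7, 11, 31, 23)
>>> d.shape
(11, 7, 23, 31)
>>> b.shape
(11, 7)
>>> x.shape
(11, 23, 11)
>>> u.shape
(11, 23, 3)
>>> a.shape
(11, 3)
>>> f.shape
(7, 31)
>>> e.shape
(23, 3, 31)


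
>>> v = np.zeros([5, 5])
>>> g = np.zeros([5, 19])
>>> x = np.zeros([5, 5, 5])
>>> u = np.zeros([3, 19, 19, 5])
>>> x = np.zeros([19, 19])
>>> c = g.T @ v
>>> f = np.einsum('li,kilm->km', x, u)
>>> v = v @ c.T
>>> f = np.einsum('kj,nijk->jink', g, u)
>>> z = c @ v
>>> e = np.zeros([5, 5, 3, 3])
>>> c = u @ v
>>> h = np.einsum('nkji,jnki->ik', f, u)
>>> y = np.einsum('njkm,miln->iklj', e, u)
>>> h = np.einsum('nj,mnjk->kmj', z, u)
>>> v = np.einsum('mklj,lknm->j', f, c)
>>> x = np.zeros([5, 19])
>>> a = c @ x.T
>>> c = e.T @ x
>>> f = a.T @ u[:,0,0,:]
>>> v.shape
(5,)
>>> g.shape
(5, 19)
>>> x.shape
(5, 19)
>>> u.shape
(3, 19, 19, 5)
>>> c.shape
(3, 3, 5, 19)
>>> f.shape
(5, 19, 19, 5)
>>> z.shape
(19, 19)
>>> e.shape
(5, 5, 3, 3)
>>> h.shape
(5, 3, 19)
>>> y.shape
(19, 3, 19, 5)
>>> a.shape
(3, 19, 19, 5)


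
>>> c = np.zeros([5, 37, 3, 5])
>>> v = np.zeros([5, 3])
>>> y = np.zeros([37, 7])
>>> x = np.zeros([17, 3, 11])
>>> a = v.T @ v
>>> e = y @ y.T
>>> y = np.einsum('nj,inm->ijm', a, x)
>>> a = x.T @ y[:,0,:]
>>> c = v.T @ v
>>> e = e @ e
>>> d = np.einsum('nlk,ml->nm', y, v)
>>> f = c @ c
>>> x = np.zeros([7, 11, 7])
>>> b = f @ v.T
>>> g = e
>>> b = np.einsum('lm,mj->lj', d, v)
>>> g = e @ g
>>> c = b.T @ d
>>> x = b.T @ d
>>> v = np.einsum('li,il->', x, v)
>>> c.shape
(3, 5)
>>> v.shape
()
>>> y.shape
(17, 3, 11)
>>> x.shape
(3, 5)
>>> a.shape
(11, 3, 11)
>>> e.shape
(37, 37)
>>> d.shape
(17, 5)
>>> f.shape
(3, 3)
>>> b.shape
(17, 3)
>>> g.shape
(37, 37)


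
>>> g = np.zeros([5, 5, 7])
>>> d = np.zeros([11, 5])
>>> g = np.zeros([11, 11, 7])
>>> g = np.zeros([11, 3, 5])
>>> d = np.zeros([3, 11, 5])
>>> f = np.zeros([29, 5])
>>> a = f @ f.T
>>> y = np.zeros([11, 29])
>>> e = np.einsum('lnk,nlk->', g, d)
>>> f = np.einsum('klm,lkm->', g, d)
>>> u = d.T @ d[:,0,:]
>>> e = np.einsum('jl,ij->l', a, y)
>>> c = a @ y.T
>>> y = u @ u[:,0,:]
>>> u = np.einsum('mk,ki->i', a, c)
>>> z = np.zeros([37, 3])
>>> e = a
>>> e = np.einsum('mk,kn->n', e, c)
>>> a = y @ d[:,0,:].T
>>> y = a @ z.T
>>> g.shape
(11, 3, 5)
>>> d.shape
(3, 11, 5)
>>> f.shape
()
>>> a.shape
(5, 11, 3)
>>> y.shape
(5, 11, 37)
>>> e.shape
(11,)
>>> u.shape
(11,)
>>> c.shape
(29, 11)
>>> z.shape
(37, 3)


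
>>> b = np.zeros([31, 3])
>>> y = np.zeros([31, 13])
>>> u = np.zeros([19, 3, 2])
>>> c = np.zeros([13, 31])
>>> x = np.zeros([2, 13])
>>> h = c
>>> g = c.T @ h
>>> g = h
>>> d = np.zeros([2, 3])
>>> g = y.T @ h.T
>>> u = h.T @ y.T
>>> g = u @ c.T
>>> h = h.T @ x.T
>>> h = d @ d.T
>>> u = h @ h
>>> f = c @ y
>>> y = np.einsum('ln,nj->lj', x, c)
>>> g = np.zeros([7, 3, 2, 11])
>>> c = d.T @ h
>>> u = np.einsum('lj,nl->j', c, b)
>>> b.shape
(31, 3)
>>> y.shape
(2, 31)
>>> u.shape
(2,)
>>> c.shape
(3, 2)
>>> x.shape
(2, 13)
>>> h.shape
(2, 2)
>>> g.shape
(7, 3, 2, 11)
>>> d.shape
(2, 3)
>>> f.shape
(13, 13)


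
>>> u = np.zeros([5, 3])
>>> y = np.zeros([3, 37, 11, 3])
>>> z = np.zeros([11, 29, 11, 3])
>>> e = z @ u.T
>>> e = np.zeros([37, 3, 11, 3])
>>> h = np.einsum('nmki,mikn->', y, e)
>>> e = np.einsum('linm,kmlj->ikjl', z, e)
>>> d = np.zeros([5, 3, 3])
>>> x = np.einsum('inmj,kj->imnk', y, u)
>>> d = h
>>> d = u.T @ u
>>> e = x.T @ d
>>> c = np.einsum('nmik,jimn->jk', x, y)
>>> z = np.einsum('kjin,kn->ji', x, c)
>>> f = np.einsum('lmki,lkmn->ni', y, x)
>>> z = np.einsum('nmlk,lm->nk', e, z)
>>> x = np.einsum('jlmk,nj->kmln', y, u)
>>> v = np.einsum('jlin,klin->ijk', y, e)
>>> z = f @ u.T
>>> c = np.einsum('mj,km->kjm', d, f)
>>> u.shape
(5, 3)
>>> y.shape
(3, 37, 11, 3)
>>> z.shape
(5, 5)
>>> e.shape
(5, 37, 11, 3)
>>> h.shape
()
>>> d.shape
(3, 3)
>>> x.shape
(3, 11, 37, 5)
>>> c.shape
(5, 3, 3)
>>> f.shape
(5, 3)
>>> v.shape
(11, 3, 5)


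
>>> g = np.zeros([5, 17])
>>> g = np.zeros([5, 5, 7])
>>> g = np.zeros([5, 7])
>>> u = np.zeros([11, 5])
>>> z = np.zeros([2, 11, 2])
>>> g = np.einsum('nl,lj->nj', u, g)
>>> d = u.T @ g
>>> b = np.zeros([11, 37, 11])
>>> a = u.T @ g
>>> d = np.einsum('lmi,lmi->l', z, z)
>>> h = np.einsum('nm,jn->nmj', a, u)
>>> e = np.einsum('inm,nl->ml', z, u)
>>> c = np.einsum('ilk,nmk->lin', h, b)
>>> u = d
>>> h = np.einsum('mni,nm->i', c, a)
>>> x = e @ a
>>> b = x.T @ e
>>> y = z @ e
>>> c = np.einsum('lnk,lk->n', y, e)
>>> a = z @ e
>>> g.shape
(11, 7)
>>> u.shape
(2,)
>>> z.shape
(2, 11, 2)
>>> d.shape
(2,)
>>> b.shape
(7, 5)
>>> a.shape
(2, 11, 5)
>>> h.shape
(11,)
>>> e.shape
(2, 5)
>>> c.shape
(11,)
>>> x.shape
(2, 7)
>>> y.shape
(2, 11, 5)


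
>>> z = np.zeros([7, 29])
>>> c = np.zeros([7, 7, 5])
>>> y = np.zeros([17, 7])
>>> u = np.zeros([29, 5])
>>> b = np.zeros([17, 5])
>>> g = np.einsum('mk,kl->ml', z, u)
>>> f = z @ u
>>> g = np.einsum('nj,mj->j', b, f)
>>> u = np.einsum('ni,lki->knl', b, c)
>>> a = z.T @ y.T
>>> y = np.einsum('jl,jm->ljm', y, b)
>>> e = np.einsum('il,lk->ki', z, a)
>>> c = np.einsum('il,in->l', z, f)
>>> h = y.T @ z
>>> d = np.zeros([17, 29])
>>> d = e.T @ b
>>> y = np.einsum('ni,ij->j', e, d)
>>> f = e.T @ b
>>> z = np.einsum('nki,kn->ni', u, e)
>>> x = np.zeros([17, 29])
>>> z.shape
(7, 7)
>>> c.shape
(29,)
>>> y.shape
(5,)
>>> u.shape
(7, 17, 7)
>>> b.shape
(17, 5)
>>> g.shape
(5,)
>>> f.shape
(7, 5)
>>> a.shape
(29, 17)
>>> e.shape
(17, 7)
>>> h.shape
(5, 17, 29)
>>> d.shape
(7, 5)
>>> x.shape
(17, 29)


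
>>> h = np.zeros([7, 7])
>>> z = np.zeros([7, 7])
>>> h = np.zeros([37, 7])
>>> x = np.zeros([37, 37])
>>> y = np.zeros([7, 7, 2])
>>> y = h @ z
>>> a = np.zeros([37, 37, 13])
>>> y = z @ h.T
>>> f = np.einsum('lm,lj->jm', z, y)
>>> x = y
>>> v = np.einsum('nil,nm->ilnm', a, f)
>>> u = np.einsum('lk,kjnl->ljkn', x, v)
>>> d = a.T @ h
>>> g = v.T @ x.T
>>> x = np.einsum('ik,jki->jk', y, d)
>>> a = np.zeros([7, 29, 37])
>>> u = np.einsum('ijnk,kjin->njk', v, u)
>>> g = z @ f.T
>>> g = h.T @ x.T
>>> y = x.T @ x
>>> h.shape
(37, 7)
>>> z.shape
(7, 7)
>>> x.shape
(13, 37)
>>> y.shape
(37, 37)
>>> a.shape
(7, 29, 37)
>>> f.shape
(37, 7)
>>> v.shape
(37, 13, 37, 7)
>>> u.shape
(37, 13, 7)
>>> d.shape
(13, 37, 7)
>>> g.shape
(7, 13)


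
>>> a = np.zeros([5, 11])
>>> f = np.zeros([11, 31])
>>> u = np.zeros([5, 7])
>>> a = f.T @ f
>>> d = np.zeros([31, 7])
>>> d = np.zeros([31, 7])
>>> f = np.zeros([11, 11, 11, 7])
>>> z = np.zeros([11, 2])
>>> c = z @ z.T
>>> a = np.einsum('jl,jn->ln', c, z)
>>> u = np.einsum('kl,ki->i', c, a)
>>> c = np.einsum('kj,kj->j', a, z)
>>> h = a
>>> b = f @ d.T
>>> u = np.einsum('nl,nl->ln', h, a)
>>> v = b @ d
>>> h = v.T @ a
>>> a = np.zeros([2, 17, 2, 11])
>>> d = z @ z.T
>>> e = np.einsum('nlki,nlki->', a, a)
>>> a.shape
(2, 17, 2, 11)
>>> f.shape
(11, 11, 11, 7)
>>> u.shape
(2, 11)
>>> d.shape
(11, 11)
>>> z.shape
(11, 2)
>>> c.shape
(2,)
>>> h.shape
(7, 11, 11, 2)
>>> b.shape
(11, 11, 11, 31)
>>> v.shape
(11, 11, 11, 7)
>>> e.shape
()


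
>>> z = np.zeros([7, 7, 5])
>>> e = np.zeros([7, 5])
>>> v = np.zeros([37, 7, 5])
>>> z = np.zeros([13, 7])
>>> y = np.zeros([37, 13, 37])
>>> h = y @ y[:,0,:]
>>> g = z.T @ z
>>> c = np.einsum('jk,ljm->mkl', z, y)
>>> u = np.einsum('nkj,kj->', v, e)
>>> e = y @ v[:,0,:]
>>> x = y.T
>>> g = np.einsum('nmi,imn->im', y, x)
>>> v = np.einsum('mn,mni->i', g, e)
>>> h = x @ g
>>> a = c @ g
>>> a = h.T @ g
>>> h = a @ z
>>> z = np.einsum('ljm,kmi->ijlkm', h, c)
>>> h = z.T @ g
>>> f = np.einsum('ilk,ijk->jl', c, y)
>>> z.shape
(37, 13, 13, 37, 7)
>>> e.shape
(37, 13, 5)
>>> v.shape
(5,)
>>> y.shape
(37, 13, 37)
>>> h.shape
(7, 37, 13, 13, 13)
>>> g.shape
(37, 13)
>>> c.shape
(37, 7, 37)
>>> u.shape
()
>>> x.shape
(37, 13, 37)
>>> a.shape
(13, 13, 13)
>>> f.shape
(13, 7)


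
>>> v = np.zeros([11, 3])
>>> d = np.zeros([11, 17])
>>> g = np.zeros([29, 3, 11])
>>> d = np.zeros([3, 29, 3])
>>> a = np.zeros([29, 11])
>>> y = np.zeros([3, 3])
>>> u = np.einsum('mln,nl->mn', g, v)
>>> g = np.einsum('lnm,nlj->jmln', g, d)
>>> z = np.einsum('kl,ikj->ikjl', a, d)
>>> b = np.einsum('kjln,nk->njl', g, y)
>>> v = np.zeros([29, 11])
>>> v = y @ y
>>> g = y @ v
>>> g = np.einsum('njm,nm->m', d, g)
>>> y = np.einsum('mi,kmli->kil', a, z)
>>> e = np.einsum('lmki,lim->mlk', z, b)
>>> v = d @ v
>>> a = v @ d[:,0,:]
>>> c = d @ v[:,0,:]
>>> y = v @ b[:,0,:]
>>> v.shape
(3, 29, 3)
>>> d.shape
(3, 29, 3)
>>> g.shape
(3,)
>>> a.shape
(3, 29, 3)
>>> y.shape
(3, 29, 29)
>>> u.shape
(29, 11)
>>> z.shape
(3, 29, 3, 11)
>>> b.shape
(3, 11, 29)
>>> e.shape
(29, 3, 3)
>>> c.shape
(3, 29, 3)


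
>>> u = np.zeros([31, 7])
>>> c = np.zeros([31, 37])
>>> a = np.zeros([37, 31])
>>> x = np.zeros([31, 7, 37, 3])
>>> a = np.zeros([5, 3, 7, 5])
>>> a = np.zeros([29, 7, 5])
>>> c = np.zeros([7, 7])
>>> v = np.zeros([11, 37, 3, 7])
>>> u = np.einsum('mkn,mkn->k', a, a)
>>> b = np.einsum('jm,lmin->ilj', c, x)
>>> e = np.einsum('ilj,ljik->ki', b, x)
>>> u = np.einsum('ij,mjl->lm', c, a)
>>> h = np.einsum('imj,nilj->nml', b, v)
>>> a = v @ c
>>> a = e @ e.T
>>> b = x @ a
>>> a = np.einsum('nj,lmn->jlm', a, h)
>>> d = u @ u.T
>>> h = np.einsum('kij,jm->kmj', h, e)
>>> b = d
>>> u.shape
(5, 29)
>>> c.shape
(7, 7)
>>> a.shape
(3, 11, 31)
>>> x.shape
(31, 7, 37, 3)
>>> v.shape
(11, 37, 3, 7)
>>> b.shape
(5, 5)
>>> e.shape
(3, 37)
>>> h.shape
(11, 37, 3)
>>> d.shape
(5, 5)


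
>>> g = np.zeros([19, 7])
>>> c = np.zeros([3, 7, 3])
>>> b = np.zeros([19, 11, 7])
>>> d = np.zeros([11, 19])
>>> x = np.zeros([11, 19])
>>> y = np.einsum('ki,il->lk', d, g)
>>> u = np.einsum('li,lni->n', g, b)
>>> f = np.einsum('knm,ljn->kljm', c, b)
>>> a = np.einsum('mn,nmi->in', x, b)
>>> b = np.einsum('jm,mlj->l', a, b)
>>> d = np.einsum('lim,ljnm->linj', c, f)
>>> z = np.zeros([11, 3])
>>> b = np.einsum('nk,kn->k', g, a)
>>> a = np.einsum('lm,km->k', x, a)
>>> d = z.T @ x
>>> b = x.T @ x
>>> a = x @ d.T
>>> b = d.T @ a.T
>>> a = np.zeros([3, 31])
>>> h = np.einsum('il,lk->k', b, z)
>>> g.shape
(19, 7)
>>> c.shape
(3, 7, 3)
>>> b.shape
(19, 11)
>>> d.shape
(3, 19)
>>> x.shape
(11, 19)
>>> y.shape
(7, 11)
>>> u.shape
(11,)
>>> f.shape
(3, 19, 11, 3)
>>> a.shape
(3, 31)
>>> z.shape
(11, 3)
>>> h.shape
(3,)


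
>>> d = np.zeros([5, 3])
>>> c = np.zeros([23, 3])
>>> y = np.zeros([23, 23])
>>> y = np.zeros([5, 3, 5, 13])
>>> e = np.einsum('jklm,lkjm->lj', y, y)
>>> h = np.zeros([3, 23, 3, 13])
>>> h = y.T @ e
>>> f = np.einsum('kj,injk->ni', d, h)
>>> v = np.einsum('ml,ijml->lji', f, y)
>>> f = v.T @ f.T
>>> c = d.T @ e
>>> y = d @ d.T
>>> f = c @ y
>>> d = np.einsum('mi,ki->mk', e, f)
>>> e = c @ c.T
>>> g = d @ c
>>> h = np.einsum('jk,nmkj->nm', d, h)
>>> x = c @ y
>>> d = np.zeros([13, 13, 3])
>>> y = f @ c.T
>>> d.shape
(13, 13, 3)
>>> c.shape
(3, 5)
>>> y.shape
(3, 3)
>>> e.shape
(3, 3)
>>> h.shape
(13, 5)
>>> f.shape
(3, 5)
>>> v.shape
(13, 3, 5)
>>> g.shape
(5, 5)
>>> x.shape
(3, 5)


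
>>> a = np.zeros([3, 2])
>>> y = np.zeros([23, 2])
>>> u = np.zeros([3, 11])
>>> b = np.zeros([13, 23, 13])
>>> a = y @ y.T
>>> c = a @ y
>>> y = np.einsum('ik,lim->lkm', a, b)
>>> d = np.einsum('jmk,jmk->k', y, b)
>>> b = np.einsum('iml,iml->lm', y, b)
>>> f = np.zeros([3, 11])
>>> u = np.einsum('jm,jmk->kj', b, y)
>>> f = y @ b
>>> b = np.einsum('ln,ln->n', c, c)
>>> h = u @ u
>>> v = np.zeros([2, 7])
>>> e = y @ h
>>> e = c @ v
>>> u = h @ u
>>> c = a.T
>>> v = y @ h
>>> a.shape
(23, 23)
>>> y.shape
(13, 23, 13)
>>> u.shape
(13, 13)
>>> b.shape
(2,)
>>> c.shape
(23, 23)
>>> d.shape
(13,)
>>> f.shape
(13, 23, 23)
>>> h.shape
(13, 13)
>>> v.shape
(13, 23, 13)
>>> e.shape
(23, 7)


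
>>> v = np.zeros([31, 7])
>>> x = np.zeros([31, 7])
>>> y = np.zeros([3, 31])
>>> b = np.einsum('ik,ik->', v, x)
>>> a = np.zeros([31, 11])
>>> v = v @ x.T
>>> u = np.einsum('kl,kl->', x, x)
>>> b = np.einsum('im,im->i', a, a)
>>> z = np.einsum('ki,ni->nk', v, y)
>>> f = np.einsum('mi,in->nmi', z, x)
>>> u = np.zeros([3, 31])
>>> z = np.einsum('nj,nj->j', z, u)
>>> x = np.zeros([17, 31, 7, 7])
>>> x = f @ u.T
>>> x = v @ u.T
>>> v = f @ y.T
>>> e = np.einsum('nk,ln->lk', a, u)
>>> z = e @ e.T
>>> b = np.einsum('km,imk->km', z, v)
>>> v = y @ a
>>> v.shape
(3, 11)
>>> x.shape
(31, 3)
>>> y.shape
(3, 31)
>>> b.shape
(3, 3)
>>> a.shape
(31, 11)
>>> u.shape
(3, 31)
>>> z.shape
(3, 3)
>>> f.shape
(7, 3, 31)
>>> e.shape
(3, 11)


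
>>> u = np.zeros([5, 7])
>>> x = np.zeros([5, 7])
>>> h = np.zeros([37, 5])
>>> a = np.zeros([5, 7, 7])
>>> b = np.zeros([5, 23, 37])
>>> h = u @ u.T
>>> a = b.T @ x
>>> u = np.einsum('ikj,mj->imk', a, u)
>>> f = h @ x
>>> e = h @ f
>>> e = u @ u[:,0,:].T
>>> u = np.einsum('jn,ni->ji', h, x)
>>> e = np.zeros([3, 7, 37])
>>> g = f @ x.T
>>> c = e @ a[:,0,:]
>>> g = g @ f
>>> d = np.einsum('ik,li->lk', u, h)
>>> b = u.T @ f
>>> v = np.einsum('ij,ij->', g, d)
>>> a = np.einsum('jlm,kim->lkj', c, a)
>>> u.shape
(5, 7)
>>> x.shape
(5, 7)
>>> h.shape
(5, 5)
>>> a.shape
(7, 37, 3)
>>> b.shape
(7, 7)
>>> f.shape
(5, 7)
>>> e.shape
(3, 7, 37)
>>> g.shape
(5, 7)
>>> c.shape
(3, 7, 7)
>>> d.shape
(5, 7)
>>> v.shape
()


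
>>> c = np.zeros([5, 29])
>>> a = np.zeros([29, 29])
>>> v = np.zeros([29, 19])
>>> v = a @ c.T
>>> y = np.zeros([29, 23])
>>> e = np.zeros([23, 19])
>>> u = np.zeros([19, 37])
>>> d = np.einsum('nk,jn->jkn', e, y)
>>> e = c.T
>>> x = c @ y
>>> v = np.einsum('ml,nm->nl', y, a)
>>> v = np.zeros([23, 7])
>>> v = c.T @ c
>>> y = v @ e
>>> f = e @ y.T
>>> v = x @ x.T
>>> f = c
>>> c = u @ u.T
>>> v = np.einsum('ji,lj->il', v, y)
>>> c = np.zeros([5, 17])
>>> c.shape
(5, 17)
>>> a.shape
(29, 29)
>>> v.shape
(5, 29)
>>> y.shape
(29, 5)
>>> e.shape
(29, 5)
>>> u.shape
(19, 37)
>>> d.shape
(29, 19, 23)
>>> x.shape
(5, 23)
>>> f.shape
(5, 29)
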